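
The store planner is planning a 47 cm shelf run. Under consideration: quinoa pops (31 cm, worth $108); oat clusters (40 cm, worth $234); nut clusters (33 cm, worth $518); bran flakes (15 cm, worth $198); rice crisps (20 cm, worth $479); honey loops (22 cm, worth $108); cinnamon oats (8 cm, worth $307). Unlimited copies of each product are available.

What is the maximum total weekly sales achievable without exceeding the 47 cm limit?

1535

The ratio ordering already packs tightly: 5×cinnamon oats, 40 cm, 1535.
Nothing else within 47 cm beats 1535.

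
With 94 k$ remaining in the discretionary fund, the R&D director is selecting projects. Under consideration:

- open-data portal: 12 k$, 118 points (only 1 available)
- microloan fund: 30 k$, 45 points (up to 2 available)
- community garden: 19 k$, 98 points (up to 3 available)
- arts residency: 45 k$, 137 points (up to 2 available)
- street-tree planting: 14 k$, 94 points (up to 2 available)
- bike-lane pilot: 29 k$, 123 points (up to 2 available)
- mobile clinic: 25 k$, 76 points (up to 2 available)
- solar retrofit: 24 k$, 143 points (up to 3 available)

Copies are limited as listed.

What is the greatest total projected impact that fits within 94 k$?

596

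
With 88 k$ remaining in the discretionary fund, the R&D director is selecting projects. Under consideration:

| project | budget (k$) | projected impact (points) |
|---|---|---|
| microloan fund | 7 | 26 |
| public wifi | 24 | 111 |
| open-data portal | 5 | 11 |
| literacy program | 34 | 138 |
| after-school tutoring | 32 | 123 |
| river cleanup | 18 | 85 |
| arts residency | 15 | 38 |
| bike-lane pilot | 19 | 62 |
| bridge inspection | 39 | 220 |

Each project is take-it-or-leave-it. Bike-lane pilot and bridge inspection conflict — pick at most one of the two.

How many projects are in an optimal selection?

The maximum projected impact within 88 k$ is 442.
One optimal bundle: microloan fund + public wifi + river cleanup + bridge inspection (88 k$).
All optima have 4 projects.

4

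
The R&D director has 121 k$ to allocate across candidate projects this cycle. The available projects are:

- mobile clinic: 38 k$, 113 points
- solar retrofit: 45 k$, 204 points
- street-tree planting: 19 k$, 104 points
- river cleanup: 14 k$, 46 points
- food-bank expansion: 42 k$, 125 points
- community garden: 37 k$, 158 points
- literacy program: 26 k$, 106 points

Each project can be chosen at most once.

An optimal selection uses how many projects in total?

4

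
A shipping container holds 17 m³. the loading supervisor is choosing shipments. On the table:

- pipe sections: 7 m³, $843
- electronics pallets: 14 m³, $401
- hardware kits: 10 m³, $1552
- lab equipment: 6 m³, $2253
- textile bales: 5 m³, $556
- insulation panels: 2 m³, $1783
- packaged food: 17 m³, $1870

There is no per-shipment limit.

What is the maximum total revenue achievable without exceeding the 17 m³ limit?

14264

By revenue per m³: insulation panels 891.50, lab equipment 375.50, hardware kits 155.20, pipe sections 120.43 lead.
8×insulation panels uses 16 of the 17 m³ and totals 14264.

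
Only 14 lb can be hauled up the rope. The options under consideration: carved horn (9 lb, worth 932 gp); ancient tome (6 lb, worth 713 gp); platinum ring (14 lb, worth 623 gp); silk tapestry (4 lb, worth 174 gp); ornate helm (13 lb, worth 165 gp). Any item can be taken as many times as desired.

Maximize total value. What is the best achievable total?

Density check — ancient tome 118.83, carved horn 103.56, platinum ring 44.50 are the best per lb.
2×ancient tome uses 12 of the 14 lb and totals 1426.
The spare 2 lb is too small for any remaining item, and no exchange beats 1426.

1426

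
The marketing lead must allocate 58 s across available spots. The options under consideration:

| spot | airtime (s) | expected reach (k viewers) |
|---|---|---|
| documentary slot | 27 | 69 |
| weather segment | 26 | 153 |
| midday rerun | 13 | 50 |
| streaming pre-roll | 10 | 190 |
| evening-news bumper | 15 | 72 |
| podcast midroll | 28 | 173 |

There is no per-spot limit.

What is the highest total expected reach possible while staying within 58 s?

The ratio ordering already packs tightly: 5×streaming pre-roll, 50 s, 950.
Every other selection either busts 58 s or fails to beat 950.

950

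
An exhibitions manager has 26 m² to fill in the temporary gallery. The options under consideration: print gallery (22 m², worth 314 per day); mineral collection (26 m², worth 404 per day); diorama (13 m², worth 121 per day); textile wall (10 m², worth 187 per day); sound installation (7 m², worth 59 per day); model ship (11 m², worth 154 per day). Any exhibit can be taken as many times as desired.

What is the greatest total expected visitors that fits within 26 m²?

404

Greedy by ratio would take 2×textile wall: 20 m² used, total 374.
Replace 2×textile wall with mineral collection: the trade gains 30 net, giving 404 at 26 m².
That's the maximum — no swap from here does better than 404.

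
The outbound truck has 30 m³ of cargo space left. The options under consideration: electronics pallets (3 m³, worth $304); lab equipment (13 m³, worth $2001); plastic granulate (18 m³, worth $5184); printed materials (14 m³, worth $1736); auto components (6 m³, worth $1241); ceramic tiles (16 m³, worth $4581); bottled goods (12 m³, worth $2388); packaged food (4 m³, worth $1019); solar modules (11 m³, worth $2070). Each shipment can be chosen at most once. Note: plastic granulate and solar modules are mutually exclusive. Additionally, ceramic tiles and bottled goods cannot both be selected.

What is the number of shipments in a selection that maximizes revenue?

2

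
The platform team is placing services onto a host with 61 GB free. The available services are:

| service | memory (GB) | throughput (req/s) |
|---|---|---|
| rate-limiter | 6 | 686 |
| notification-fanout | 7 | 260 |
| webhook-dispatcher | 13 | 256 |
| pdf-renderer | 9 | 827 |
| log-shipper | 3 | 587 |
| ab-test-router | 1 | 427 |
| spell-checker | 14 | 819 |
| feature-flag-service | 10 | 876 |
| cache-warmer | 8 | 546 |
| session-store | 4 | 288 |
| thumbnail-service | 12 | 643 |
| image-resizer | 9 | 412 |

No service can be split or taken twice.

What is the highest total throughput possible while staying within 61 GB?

5180

The ratio heuristic lands on rate-limiter + pdf-renderer + log-shipper + ab-test-router + spell-checker + feature-flag-service + cache-warmer + session-store (5056) but leaves 6 GB idle.
The 4 GB tied up in session-store is better spent on image-resizer — total rises to 5180 (60 GB).
Next best is rate-limiter + pdf-renderer + log-shipper + ab-test-router + spell-checker + feature-flag-service + session-store + thumbnail-service at 5153 (59 GB) — short by 27.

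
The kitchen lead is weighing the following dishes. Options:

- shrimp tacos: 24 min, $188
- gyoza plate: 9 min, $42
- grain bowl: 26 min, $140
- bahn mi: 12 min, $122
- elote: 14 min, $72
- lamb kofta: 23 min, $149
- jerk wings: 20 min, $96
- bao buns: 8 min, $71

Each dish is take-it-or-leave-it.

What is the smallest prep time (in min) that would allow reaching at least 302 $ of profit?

Minimise min subject to total profit ≥ 302.
Taking shrimp tacos + bahn mi gives 310 (≥ 302) for 36 min.
No combination under 36 min hits 302.

36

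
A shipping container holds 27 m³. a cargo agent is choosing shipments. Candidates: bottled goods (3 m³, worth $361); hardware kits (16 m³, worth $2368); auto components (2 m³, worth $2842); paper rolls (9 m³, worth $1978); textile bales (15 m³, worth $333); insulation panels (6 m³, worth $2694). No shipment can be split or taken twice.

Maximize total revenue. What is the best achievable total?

8265

By revenue per m³: auto components 1421.00, insulation panels 449.00, paper rolls 219.78 lead.
Greedy by ratio would take bottled goods + auto components + paper rolls + insulation panels: 20 m³ used, total 7875.
Dropping paper rolls frees 9 m³; slotting in hardware kits (16 m³) lifts the total to 8265 at 27 m³.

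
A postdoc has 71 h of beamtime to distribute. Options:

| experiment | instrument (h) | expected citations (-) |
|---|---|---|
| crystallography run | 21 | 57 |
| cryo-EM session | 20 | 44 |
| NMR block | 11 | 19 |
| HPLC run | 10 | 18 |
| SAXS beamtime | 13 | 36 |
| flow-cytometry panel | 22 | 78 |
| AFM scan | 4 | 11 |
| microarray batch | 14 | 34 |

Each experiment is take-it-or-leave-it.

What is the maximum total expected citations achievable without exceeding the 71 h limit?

205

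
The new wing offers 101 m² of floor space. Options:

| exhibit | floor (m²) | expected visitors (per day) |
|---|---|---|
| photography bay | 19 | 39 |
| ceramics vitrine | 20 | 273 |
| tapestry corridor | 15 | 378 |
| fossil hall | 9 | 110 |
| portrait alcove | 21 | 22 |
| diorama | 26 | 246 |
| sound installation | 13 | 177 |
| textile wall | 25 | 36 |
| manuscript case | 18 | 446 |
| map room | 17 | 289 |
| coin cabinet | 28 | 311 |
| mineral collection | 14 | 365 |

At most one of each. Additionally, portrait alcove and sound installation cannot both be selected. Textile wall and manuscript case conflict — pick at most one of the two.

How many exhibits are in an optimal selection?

6

Best achievable expected visitors is 1928.
ceramics vitrine + tapestry corridor + sound installation + manuscript case + map room + mineral collection hits 1928 at 97 m².
Every optimal selection uses 6 exhibits.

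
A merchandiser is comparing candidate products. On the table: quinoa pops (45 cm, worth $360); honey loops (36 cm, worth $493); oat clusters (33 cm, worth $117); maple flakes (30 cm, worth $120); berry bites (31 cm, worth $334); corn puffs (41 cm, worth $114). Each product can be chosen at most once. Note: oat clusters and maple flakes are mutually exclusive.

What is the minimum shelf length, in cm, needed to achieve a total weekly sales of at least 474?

Minimise cm subject to total weekly sales ≥ 474.
honey loops reaches 493 using 36 cm.
Below 36 cm the best achievable stays under 474.

36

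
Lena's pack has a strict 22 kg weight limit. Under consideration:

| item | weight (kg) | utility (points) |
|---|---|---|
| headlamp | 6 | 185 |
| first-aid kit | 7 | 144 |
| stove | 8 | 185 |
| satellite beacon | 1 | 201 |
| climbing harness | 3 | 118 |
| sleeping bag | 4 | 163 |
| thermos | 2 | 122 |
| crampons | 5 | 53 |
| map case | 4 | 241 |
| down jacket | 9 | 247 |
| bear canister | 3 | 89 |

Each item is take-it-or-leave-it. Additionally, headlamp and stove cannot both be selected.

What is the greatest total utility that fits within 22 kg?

1030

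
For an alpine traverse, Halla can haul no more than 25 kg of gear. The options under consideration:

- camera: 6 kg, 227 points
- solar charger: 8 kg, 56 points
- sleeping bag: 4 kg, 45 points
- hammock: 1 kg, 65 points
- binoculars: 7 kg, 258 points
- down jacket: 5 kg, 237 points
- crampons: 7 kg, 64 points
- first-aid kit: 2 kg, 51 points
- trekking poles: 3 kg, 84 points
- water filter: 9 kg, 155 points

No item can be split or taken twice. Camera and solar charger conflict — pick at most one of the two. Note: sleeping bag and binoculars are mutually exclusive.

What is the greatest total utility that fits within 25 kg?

922

Density check — hammock 65.00, down jacket 47.40, camera 37.83 are the best per kg.
Best packing: camera + hammock + binoculars + down jacket + first-aid kit + trekking poles — 24 kg, 922 total.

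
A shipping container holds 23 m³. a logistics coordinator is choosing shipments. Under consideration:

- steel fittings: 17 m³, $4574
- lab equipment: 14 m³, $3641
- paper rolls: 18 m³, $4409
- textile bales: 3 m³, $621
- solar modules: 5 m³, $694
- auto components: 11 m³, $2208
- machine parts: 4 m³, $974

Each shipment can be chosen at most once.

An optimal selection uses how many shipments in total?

2

The maximum revenue within 23 m³ is 5548.
steel fittings + machine parts hits 5548 at 21 m³.
Any selection reaching 5548 contains exactly 2 shipments.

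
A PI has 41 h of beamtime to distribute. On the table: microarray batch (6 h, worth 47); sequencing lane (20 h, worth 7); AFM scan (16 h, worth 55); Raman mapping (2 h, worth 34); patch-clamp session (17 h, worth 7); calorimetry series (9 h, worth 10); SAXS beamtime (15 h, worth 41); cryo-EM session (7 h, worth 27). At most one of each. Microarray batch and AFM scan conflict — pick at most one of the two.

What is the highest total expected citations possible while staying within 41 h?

Microarray batch + Raman mapping + calorimetry series + SAXS beamtime + cryo-EM session uses 39 of the 41 h and totals 159.
That's the maximum — no feasible swap from here does better than 159.

159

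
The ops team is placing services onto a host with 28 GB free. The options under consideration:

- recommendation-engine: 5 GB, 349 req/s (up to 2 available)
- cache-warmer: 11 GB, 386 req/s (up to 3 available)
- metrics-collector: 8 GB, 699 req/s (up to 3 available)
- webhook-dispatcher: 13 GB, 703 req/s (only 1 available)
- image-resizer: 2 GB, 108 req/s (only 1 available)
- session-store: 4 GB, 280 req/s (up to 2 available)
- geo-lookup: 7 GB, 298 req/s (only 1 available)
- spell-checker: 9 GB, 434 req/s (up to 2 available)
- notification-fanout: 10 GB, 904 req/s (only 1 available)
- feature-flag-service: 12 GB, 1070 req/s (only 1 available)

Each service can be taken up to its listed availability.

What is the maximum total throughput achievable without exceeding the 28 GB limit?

A density-first pass picks image-resizer + session-store + notification-fanout + feature-flag-service — 2362 at 28 GB.
Dropping image-resizer and session-store and notification-fanout frees 16 GB; slotting in 2×metrics-collector (16 GB) lifts the total to 2468 at 28 GB.
Nothing else within 28 GB beats 2468.

2468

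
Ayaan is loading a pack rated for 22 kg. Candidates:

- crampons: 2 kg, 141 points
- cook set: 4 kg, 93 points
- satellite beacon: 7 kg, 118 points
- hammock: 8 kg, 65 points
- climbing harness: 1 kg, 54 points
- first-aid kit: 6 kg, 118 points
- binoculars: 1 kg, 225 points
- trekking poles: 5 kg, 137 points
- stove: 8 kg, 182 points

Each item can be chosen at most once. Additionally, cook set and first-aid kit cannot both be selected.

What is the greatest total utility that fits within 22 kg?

832

Ranking by ratio (utility/kg): binoculars 225.00, crampons 70.50, climbing harness 54.00, trekking poles 27.40.
Crampons + cook set + climbing harness + binoculars + trekking poles + stove uses 21 of the 22 kg and totals 832.
Nothing else feasible within 22 kg beats 832.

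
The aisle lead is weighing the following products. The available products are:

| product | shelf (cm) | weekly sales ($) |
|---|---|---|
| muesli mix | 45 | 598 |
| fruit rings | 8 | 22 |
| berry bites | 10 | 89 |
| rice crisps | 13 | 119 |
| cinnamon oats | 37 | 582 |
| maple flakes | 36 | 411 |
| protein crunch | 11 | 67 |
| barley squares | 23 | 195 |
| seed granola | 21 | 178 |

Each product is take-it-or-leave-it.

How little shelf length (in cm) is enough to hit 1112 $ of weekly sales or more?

Need the lightest bundle worth ≥ 1112.
Taking muesli mix + cinnamon oats gives 1180 (≥ 1112) for 82 cm.
Below 82 cm the best achievable stays under 1112.

82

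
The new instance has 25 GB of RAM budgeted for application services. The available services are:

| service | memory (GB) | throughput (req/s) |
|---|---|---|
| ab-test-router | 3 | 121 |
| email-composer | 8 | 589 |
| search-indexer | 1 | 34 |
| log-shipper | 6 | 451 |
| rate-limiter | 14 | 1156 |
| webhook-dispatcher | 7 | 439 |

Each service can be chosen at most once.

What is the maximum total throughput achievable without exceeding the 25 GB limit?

Greedy by ratio would take ab-test-router + search-indexer + log-shipper + rate-limiter: 24 GB used, total 1762.
Replace search-indexer and log-shipper with email-composer: the trade gains 104 net, giving 1866 at 25 GB.

1866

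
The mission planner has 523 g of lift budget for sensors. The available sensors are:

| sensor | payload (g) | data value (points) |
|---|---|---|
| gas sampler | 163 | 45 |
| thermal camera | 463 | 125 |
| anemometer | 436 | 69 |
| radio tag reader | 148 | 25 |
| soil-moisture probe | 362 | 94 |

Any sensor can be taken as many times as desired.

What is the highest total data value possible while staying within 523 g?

135

Density check — gas sampler 0.28, thermal camera 0.27, soil-moisture probe 0.26, radio tag reader 0.17 are the best per g.
Taking 3×gas sampler: 489 g used, 135 in data value.
Nothing else within 523 g beats 135.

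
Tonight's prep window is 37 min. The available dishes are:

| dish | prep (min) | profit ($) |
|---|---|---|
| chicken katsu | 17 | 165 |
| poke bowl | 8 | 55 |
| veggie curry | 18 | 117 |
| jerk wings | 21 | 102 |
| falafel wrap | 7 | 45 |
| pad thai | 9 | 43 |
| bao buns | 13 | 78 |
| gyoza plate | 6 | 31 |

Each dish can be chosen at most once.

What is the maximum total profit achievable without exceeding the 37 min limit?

288

Filling by ratio: chicken katsu + poke bowl + falafel wrap for 265, with 5 min left unused.
Replace poke bowl with bao buns: the trade gains 23 net, giving 288 at 37 min.
That's the maximum — no swap from here does better than 288.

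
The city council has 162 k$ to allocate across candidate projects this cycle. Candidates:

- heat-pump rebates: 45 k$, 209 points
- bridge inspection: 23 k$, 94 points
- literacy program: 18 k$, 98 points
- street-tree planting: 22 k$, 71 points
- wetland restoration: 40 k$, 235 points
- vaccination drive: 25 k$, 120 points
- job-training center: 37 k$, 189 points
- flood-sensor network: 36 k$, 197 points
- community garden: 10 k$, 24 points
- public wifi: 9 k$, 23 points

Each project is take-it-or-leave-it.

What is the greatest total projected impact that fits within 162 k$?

839

Ranking by ratio (projected impact/k$): wetland restoration 5.88, flood-sensor network 5.47, literacy program 5.44, job-training center 5.11.
Best packing: literacy program + wetland restoration + vaccination drive + job-training center + flood-sensor network — 156 k$, 839 total.
Runner-up bridge inspection + wetland restoration + vaccination drive + job-training center + flood-sensor network tops out at 835.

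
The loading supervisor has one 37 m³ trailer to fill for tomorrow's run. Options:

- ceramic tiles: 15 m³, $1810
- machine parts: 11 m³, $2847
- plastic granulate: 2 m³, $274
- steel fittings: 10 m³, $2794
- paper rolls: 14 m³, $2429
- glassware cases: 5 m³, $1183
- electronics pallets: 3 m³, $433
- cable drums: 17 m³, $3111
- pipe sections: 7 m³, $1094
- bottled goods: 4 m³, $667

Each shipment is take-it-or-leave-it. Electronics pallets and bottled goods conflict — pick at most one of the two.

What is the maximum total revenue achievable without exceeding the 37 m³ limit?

8585

Taking machine parts + steel fittings + glassware cases + pipe sections + bottled goods: 37 m³ used, 8585 in revenue.
The closest alternative, machine parts + steel fittings + glassware cases + electronics pallets + pipe sections, reaches only 8351.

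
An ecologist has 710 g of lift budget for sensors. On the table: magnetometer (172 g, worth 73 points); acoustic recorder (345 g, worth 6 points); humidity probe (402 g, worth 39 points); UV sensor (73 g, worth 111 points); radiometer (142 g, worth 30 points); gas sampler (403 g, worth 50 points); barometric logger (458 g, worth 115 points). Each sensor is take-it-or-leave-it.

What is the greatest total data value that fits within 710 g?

299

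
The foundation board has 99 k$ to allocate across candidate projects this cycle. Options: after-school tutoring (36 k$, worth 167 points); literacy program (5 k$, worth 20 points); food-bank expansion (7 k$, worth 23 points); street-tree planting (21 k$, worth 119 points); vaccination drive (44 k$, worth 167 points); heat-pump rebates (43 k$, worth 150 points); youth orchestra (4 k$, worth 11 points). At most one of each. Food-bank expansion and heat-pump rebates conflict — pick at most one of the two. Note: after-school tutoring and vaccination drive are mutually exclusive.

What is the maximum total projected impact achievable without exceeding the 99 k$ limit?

348

By projected impact per k$: street-tree planting 5.67, after-school tutoring 4.64, literacy program 4.00 lead.
Taking the top-ratio projects first gives after-school tutoring + literacy program + food-bank expansion + street-tree planting + youth orchestra for 340 (73 k$).
Replace food-bank expansion and street-tree planting with heat-pump rebates: the trade gains 8 net, giving 348 at 88 k$.
Literacy program + vaccination drive + heat-pump rebates + youth orchestra (96 k$) also reaches 348 — a tie, but nothing goes higher.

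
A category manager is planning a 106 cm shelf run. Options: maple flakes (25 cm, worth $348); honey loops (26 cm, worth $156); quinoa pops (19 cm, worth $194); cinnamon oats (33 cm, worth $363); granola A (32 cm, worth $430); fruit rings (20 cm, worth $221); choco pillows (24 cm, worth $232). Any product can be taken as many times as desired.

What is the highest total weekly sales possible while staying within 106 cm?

Taking 4×maple flakes: 100 cm used, 1392 in weekly sales.

1392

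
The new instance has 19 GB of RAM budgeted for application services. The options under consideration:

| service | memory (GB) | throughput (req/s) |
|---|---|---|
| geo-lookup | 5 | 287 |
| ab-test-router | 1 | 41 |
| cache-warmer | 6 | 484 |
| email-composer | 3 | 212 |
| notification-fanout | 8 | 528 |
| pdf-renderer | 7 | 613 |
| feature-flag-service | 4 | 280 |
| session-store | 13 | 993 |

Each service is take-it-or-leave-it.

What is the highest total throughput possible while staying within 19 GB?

1477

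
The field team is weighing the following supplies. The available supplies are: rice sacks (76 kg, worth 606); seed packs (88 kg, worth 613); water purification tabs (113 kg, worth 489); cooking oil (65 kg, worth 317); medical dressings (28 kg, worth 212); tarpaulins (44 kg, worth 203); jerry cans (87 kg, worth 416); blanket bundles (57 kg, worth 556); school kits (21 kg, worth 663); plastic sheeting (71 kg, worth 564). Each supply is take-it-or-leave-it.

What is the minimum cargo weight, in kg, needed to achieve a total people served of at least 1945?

177

Need the lightest bundle worth ≥ 1945.
Taking medical dressings + blanket bundles + school kits + plastic sheeting gives 1995 (≥ 1945) for 177 kg.
Below 177 kg the best achievable stays under 1945.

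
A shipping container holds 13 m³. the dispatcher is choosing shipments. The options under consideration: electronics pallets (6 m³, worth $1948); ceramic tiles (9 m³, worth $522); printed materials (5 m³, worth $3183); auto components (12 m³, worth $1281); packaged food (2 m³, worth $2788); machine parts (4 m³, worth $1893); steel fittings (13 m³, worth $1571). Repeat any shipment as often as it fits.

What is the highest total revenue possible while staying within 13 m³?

6×packaged food uses 12 of the 13 m³ and totals 16728.

16728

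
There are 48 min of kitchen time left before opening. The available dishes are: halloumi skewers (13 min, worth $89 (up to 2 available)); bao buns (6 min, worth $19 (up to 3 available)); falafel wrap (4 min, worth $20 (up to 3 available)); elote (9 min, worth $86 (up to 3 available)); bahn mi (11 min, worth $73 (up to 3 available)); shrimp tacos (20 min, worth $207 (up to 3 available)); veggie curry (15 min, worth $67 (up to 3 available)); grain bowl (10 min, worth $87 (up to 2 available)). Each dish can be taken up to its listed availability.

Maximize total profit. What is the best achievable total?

466

A density-first pass picks 2×falafel wrap + 2×shrimp tacos — 454 at 48 min.
Dropping 2×falafel wrap and shrimp tacos frees 28 min; slotting in 2×elote + grain bowl (28 min) lifts the total to 466 at 48 min.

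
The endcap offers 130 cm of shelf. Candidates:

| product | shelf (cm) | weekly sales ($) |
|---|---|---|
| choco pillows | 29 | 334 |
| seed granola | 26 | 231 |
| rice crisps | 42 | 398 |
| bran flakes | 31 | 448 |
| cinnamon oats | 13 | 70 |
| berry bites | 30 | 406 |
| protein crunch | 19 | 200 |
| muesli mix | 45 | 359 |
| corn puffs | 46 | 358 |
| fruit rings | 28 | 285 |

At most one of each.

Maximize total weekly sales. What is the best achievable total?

1489

Ranking by ratio (weekly sales/cm): bran flakes 14.45, berry bites 13.53, choco pillows 11.52.
A density-first pass picks choco pillows + bran flakes + cinnamon oats + berry bites + protein crunch — 1458 at 122 cm.
Dropping protein crunch frees 19 cm; slotting in seed granola (26 cm) lifts the total to 1489 at 129 cm.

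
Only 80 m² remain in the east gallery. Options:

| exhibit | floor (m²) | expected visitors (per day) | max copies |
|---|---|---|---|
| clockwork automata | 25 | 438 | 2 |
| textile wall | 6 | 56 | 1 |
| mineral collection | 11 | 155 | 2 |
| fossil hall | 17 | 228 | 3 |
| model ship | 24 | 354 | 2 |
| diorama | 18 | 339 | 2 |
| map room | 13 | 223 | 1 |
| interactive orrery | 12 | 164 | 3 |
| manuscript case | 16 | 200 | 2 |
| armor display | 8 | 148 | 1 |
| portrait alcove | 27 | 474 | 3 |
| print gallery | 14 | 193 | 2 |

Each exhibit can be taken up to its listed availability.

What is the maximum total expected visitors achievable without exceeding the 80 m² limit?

1435

Density check — diorama 18.83, armor display 18.50, portrait alcove 17.56 are the best per m².
Greedy by ratio would take textile wall + 2×diorama + armor display + portrait alcove: 77 m² used, total 1356.
Replace textile wall and diorama with portrait alcove: the trade gains 79 net, giving 1435 at 80 m².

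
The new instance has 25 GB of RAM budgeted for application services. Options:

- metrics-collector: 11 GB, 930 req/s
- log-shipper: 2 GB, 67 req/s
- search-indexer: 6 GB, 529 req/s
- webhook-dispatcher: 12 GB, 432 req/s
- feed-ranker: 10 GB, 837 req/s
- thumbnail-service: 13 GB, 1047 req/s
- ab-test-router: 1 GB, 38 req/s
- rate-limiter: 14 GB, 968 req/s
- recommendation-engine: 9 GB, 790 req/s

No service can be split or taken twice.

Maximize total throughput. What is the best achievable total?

2156

By throughput per GB: search-indexer 88.17, recommendation-engine 87.78, metrics-collector 84.55 lead.
Search-indexer + feed-ranker + recommendation-engine uses 25 of the 25 GB and totals 2156.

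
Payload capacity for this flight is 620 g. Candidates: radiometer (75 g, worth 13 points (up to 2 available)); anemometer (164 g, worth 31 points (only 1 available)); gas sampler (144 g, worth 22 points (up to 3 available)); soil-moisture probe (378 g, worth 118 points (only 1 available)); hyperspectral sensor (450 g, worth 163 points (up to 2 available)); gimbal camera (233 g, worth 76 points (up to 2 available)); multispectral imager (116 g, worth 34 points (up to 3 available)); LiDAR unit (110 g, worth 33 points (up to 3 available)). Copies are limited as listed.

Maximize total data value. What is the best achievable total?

197

The ratio heuristic lands on hyperspectral sensor + LiDAR unit (196) but leaves 60 g idle.
The 110 g tied up in LiDAR unit is better spent on multispectral imager — total rises to 197 (566 g).
That's the maximum — no swap from here does better than 197.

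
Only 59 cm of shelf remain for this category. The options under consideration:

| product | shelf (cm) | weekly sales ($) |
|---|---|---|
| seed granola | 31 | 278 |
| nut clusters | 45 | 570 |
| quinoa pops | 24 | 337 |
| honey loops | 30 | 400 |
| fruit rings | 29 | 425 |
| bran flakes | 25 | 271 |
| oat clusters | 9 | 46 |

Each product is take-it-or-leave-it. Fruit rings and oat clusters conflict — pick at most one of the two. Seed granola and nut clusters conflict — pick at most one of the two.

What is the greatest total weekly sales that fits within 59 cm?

825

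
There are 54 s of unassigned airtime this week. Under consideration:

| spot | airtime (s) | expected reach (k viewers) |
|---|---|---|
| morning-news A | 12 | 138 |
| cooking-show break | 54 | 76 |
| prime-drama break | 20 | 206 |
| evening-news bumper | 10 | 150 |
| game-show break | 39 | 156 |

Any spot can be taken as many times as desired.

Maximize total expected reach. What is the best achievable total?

750

The ratio ordering already packs tightly: 5×evening-news bumper, 50 s, 750.
Every other selection either busts 54 s or fails to beat 750.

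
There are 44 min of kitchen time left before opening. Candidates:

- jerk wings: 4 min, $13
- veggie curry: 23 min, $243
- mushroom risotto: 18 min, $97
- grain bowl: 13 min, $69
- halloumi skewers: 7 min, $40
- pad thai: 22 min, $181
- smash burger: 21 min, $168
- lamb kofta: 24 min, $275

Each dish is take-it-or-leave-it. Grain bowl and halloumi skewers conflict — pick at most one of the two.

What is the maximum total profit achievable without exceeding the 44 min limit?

411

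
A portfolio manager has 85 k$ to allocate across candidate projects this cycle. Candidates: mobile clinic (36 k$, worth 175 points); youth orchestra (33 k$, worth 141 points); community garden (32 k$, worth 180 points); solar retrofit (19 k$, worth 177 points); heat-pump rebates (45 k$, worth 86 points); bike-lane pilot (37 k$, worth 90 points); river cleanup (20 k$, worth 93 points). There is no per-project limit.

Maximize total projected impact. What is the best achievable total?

Density check — solar retrofit 9.32, community garden 5.62, mobile clinic 4.86, river cleanup 4.65 are the best per k$.
The ratio ordering already packs tightly: 4×solar retrofit, 76 k$, 708.
No other feasible combination exceeds 708.

708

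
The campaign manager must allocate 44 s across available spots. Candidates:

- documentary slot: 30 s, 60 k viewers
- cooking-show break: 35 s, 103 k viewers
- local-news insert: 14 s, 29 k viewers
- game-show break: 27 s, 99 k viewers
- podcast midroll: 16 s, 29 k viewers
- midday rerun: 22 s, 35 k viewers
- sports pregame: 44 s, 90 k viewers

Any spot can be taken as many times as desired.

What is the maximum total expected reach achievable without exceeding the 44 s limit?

Best packing: local-news insert + game-show break — 41 s, 128 total.
Every other selection either busts 44 s or fails to beat 128.

128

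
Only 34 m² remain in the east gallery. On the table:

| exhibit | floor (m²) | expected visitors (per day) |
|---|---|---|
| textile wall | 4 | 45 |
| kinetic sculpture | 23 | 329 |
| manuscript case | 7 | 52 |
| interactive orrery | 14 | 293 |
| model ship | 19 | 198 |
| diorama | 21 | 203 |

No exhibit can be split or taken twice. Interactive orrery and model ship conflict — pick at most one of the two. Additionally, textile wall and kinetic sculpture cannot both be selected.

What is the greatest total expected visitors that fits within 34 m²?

390

Textile wall + manuscript case + interactive orrery uses 25 of the 34 m² and totals 390.
The closest alternative, kinetic sculpture + manuscript case, reaches only 381.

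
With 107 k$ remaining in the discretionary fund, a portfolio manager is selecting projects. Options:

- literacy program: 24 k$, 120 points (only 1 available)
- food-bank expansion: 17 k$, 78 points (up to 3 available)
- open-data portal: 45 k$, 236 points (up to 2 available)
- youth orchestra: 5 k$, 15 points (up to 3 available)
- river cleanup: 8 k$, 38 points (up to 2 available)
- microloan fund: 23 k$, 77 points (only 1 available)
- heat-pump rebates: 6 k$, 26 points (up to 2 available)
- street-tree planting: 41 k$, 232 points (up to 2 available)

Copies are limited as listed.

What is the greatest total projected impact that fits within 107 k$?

584

Taking literacy program + 2×street-tree planting: 106 k$ used, 584 in projected impact.
No other feasible combination exceeds 584.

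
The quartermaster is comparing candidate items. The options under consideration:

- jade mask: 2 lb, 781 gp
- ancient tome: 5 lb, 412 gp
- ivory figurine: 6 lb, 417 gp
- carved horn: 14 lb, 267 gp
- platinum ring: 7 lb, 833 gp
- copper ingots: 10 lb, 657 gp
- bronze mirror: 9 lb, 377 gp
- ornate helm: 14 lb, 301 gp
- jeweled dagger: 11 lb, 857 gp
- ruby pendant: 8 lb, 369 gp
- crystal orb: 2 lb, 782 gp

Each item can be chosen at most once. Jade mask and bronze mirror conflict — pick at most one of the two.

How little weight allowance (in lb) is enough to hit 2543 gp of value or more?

16

Need the lightest bundle worth ≥ 2543.
jade mask + ancient tome + platinum ring + crystal orb: 2808 value at 16 lb.
No combination under 16 lb hits 2543.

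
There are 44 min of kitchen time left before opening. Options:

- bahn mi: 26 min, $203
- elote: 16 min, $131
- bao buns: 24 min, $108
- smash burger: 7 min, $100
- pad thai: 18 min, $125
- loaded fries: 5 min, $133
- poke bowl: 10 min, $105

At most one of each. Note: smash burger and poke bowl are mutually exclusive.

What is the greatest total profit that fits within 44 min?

Density check — loaded fries 26.60, smash burger 14.29, poke bowl 10.50, elote 8.19 are the best per min.
Best packing: bahn mi + loaded fries + poke bowl — 41 min, 441 total.
Nothing else feasible within 44 min beats 441.

441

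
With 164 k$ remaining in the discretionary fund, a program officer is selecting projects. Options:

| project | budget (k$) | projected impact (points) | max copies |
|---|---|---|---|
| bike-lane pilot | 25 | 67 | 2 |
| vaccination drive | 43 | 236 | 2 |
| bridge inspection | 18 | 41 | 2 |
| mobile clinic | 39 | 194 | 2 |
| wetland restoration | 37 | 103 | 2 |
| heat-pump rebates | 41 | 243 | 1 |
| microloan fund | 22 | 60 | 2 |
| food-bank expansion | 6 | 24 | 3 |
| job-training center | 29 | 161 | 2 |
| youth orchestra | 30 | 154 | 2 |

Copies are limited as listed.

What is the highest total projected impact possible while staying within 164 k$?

900

Taking the top-ratio projects first gives vaccination drive + heat-pump rebates + 3×food-bank expansion + 2×job-training center for 873 (160 k$).
Replace 2×food-bank expansion and job-training center with vaccination drive: the trade gains 27 net, giving 900 at 162 k$.
The spare 2 k$ is too small for any remaining project, and no exchange beats 900.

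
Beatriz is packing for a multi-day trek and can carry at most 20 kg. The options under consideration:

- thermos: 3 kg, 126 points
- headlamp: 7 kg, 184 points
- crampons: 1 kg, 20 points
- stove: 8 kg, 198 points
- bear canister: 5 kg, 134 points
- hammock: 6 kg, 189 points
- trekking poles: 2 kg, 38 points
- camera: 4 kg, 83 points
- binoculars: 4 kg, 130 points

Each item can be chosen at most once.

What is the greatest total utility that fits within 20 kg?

629

Density check — thermos 42.00, binoculars 32.50, hammock 31.50 are the best per kg.
The ratio heuristic lands on thermos + crampons + bear canister + hammock + binoculars (599) but leaves 1 kg idle.
Dropping crampons and bear canister frees 6 kg; slotting in headlamp (7 kg) lifts the total to 629 at 20 kg.
Every other selection either busts 20 kg or fails to beat 629.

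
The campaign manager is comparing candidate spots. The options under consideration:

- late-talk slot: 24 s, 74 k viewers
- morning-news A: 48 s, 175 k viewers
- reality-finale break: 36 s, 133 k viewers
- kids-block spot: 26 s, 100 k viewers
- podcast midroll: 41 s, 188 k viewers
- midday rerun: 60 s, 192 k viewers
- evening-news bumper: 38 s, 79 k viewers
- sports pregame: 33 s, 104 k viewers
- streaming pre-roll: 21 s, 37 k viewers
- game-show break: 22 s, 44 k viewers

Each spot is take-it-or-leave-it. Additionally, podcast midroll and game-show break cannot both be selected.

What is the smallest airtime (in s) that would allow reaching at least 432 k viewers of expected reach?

113

Need the lightest bundle worth ≥ 432.
late-talk slot + morning-news A + podcast midroll: 437 expected reach at 113 s.
No combination under 113 s hits 432.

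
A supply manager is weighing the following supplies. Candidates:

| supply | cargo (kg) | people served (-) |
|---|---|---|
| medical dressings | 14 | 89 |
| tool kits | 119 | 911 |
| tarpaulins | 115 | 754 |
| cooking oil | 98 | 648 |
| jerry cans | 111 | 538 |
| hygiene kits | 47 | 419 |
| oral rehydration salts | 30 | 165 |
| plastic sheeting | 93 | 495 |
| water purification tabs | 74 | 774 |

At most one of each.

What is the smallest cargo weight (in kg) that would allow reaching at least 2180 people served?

254

Minimise kg subject to total people served ≥ 2180.
medical dressings + tool kits + hygiene kits + water purification tabs: 2193 people served at 254 kg.
Below 254 kg the best achievable stays under 2180.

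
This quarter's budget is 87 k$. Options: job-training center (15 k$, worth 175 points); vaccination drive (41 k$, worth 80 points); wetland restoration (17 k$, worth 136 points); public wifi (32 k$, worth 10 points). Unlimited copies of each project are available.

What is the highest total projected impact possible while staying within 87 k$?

By projected impact per k$: job-training center 11.67, wetland restoration 8.00, vaccination drive 1.95 lead.
Best packing: 5×job-training center — 75 k$, 875 total.
The spare 12 k$ is too small for any remaining project, and no exchange beats 875.

875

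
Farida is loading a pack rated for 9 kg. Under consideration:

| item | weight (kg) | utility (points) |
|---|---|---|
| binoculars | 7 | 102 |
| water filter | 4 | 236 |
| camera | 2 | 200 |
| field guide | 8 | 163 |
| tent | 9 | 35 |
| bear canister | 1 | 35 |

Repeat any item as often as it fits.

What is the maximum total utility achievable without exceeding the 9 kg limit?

By utility per kg: camera 100.00, water filter 59.00, bear canister 35.00, field guide 20.38 lead.
Best packing: 4×camera + bear canister — 9 kg, 835 total.

835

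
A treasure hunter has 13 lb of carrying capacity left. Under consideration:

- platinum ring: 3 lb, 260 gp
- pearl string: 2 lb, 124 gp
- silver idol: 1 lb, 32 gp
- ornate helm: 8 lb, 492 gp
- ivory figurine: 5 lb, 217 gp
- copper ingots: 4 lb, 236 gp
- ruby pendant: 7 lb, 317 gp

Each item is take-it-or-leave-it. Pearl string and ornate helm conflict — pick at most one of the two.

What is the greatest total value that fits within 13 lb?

784

Platinum ring + silver idol + ornate helm uses 12 of the 13 lb and totals 784.
Every other selection either busts 13 lb or breaks a pairing rule or fails to beat 784.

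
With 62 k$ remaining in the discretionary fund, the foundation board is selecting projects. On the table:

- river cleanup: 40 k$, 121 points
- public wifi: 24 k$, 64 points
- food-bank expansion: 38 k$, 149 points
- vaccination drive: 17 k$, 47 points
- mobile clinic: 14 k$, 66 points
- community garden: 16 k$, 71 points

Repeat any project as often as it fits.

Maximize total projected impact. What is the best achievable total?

279

A density-first pass picks 4×mobile clinic — 264 at 56 k$.
Dropping 3×mobile clinic frees 42 k$; slotting in 3×community garden (48 k$) lifts the total to 279 at 62 k$.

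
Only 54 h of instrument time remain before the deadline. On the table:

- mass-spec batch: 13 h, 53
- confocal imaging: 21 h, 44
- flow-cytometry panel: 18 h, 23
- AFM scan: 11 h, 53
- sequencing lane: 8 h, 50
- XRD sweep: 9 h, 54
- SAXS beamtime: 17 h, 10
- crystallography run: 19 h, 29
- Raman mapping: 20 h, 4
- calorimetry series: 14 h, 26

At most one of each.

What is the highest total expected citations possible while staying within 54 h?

By expected citations per h: sequencing lane 6.25, XRD sweep 6.00, AFM scan 4.82, mass-spec batch 4.08 lead.
Taking mass-spec batch + AFM scan + sequencing lane + XRD sweep: 41 h used, 210 in expected citations.
No other feasible combination exceeds 210.

210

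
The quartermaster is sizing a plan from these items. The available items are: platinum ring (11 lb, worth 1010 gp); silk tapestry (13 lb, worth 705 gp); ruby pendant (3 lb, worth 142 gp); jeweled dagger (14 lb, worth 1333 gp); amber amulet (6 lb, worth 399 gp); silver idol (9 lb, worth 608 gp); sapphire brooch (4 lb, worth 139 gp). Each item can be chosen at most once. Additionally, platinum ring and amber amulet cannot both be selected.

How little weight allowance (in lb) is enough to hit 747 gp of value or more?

11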